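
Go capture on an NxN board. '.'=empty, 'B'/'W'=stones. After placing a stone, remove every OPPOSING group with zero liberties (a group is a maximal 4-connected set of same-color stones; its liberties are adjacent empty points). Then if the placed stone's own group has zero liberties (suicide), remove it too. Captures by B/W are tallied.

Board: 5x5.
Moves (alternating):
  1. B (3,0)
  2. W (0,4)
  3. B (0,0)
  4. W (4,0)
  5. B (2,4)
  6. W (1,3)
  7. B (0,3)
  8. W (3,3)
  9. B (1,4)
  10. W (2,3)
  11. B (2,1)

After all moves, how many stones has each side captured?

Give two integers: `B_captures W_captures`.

Move 1: B@(3,0) -> caps B=0 W=0
Move 2: W@(0,4) -> caps B=0 W=0
Move 3: B@(0,0) -> caps B=0 W=0
Move 4: W@(4,0) -> caps B=0 W=0
Move 5: B@(2,4) -> caps B=0 W=0
Move 6: W@(1,3) -> caps B=0 W=0
Move 7: B@(0,3) -> caps B=0 W=0
Move 8: W@(3,3) -> caps B=0 W=0
Move 9: B@(1,4) -> caps B=1 W=0
Move 10: W@(2,3) -> caps B=1 W=0
Move 11: B@(2,1) -> caps B=1 W=0

Answer: 1 0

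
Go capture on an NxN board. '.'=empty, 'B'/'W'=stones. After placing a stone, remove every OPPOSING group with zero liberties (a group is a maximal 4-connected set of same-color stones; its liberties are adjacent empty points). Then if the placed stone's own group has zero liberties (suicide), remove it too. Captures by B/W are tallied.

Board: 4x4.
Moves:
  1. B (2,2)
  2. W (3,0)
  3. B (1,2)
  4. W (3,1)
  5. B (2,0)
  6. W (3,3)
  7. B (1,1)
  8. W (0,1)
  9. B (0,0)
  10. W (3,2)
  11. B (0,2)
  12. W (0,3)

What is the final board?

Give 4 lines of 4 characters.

Answer: B.BW
.BB.
B.B.
WWWW

Derivation:
Move 1: B@(2,2) -> caps B=0 W=0
Move 2: W@(3,0) -> caps B=0 W=0
Move 3: B@(1,2) -> caps B=0 W=0
Move 4: W@(3,1) -> caps B=0 W=0
Move 5: B@(2,0) -> caps B=0 W=0
Move 6: W@(3,3) -> caps B=0 W=0
Move 7: B@(1,1) -> caps B=0 W=0
Move 8: W@(0,1) -> caps B=0 W=0
Move 9: B@(0,0) -> caps B=0 W=0
Move 10: W@(3,2) -> caps B=0 W=0
Move 11: B@(0,2) -> caps B=1 W=0
Move 12: W@(0,3) -> caps B=1 W=0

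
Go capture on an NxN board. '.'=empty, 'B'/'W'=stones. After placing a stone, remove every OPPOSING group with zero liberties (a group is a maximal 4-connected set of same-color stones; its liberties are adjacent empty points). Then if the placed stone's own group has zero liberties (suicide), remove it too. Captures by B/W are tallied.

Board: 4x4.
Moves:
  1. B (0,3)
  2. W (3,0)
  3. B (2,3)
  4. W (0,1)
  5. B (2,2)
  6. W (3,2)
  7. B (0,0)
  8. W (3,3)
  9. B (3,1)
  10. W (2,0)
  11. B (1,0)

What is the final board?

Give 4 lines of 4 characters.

Answer: BW.B
B...
W.BB
WB..

Derivation:
Move 1: B@(0,3) -> caps B=0 W=0
Move 2: W@(3,0) -> caps B=0 W=0
Move 3: B@(2,3) -> caps B=0 W=0
Move 4: W@(0,1) -> caps B=0 W=0
Move 5: B@(2,2) -> caps B=0 W=0
Move 6: W@(3,2) -> caps B=0 W=0
Move 7: B@(0,0) -> caps B=0 W=0
Move 8: W@(3,3) -> caps B=0 W=0
Move 9: B@(3,1) -> caps B=2 W=0
Move 10: W@(2,0) -> caps B=2 W=0
Move 11: B@(1,0) -> caps B=2 W=0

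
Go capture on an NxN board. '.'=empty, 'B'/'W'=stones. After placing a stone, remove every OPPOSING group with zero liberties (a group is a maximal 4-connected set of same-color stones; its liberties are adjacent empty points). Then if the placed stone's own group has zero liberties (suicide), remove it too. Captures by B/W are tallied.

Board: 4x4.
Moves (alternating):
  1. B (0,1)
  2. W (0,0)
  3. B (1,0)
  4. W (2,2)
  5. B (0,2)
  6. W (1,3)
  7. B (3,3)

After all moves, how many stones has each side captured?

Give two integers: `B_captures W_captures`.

Answer: 1 0

Derivation:
Move 1: B@(0,1) -> caps B=0 W=0
Move 2: W@(0,0) -> caps B=0 W=0
Move 3: B@(1,0) -> caps B=1 W=0
Move 4: W@(2,2) -> caps B=1 W=0
Move 5: B@(0,2) -> caps B=1 W=0
Move 6: W@(1,3) -> caps B=1 W=0
Move 7: B@(3,3) -> caps B=1 W=0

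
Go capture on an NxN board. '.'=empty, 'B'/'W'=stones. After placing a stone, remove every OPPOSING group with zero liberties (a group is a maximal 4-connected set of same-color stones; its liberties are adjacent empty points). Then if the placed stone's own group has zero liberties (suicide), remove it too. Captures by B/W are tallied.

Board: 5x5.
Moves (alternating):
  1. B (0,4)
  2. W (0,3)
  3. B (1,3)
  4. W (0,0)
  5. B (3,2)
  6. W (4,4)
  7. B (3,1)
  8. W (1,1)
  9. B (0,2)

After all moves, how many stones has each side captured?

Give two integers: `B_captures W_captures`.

Answer: 1 0

Derivation:
Move 1: B@(0,4) -> caps B=0 W=0
Move 2: W@(0,3) -> caps B=0 W=0
Move 3: B@(1,3) -> caps B=0 W=0
Move 4: W@(0,0) -> caps B=0 W=0
Move 5: B@(3,2) -> caps B=0 W=0
Move 6: W@(4,4) -> caps B=0 W=0
Move 7: B@(3,1) -> caps B=0 W=0
Move 8: W@(1,1) -> caps B=0 W=0
Move 9: B@(0,2) -> caps B=1 W=0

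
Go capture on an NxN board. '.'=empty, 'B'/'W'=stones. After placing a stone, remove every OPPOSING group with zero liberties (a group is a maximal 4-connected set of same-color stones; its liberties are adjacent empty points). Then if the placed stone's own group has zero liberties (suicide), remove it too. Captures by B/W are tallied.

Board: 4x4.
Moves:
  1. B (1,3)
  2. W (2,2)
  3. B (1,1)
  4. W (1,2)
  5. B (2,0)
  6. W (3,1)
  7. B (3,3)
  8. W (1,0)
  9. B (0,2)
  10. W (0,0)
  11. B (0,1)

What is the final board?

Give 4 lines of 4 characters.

Answer: .BB.
.BWB
B.W.
.W.B

Derivation:
Move 1: B@(1,3) -> caps B=0 W=0
Move 2: W@(2,2) -> caps B=0 W=0
Move 3: B@(1,1) -> caps B=0 W=0
Move 4: W@(1,2) -> caps B=0 W=0
Move 5: B@(2,0) -> caps B=0 W=0
Move 6: W@(3,1) -> caps B=0 W=0
Move 7: B@(3,3) -> caps B=0 W=0
Move 8: W@(1,0) -> caps B=0 W=0
Move 9: B@(0,2) -> caps B=0 W=0
Move 10: W@(0,0) -> caps B=0 W=0
Move 11: B@(0,1) -> caps B=2 W=0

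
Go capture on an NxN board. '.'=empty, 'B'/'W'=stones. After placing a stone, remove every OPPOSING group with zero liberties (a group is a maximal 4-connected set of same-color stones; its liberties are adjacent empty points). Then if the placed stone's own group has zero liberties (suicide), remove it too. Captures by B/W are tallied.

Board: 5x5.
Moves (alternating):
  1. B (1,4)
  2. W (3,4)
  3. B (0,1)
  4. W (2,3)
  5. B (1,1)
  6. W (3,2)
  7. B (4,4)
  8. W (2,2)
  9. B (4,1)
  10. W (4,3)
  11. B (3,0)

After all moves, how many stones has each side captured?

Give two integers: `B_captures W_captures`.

Answer: 0 1

Derivation:
Move 1: B@(1,4) -> caps B=0 W=0
Move 2: W@(3,4) -> caps B=0 W=0
Move 3: B@(0,1) -> caps B=0 W=0
Move 4: W@(2,3) -> caps B=0 W=0
Move 5: B@(1,1) -> caps B=0 W=0
Move 6: W@(3,2) -> caps B=0 W=0
Move 7: B@(4,4) -> caps B=0 W=0
Move 8: W@(2,2) -> caps B=0 W=0
Move 9: B@(4,1) -> caps B=0 W=0
Move 10: W@(4,3) -> caps B=0 W=1
Move 11: B@(3,0) -> caps B=0 W=1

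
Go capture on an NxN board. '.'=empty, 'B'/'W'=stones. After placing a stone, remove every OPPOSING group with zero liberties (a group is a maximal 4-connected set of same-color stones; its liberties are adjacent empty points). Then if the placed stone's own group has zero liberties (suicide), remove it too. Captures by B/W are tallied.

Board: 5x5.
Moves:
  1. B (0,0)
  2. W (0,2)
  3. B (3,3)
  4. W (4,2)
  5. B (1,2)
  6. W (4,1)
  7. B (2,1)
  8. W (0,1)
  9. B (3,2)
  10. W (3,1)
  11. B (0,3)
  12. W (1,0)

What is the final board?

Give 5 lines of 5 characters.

Answer: .WWB.
W.B..
.B...
.WBB.
.WW..

Derivation:
Move 1: B@(0,0) -> caps B=0 W=0
Move 2: W@(0,2) -> caps B=0 W=0
Move 3: B@(3,3) -> caps B=0 W=0
Move 4: W@(4,2) -> caps B=0 W=0
Move 5: B@(1,2) -> caps B=0 W=0
Move 6: W@(4,1) -> caps B=0 W=0
Move 7: B@(2,1) -> caps B=0 W=0
Move 8: W@(0,1) -> caps B=0 W=0
Move 9: B@(3,2) -> caps B=0 W=0
Move 10: W@(3,1) -> caps B=0 W=0
Move 11: B@(0,3) -> caps B=0 W=0
Move 12: W@(1,0) -> caps B=0 W=1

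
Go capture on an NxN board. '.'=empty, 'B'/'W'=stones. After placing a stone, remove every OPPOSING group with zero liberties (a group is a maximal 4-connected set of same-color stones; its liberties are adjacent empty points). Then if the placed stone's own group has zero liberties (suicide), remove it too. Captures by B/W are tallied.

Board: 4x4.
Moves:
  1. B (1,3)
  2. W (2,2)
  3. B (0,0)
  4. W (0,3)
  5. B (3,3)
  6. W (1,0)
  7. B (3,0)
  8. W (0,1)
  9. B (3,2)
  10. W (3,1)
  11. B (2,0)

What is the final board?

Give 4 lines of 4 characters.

Move 1: B@(1,3) -> caps B=0 W=0
Move 2: W@(2,2) -> caps B=0 W=0
Move 3: B@(0,0) -> caps B=0 W=0
Move 4: W@(0,3) -> caps B=0 W=0
Move 5: B@(3,3) -> caps B=0 W=0
Move 6: W@(1,0) -> caps B=0 W=0
Move 7: B@(3,0) -> caps B=0 W=0
Move 8: W@(0,1) -> caps B=0 W=1
Move 9: B@(3,2) -> caps B=0 W=1
Move 10: W@(3,1) -> caps B=0 W=1
Move 11: B@(2,0) -> caps B=0 W=1

Answer: .W.W
W..B
B.W.
BWBB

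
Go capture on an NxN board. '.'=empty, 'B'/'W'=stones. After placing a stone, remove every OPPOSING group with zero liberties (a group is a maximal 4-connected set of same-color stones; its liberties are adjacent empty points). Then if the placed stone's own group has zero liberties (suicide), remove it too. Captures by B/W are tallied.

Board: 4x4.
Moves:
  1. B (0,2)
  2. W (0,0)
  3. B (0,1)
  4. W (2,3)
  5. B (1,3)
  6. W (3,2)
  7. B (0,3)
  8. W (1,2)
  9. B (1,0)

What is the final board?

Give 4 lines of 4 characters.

Answer: .BBB
B.WB
...W
..W.

Derivation:
Move 1: B@(0,2) -> caps B=0 W=0
Move 2: W@(0,0) -> caps B=0 W=0
Move 3: B@(0,1) -> caps B=0 W=0
Move 4: W@(2,3) -> caps B=0 W=0
Move 5: B@(1,3) -> caps B=0 W=0
Move 6: W@(3,2) -> caps B=0 W=0
Move 7: B@(0,3) -> caps B=0 W=0
Move 8: W@(1,2) -> caps B=0 W=0
Move 9: B@(1,0) -> caps B=1 W=0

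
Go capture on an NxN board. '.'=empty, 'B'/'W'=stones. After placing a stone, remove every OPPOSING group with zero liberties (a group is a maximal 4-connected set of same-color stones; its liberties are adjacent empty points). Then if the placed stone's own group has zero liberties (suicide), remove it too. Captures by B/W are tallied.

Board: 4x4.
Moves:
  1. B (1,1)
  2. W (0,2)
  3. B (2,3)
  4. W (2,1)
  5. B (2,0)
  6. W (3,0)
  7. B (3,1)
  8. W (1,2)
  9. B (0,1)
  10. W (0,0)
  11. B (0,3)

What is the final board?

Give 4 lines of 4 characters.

Answer: WBWB
.BW.
BW.B
.B..

Derivation:
Move 1: B@(1,1) -> caps B=0 W=0
Move 2: W@(0,2) -> caps B=0 W=0
Move 3: B@(2,3) -> caps B=0 W=0
Move 4: W@(2,1) -> caps B=0 W=0
Move 5: B@(2,0) -> caps B=0 W=0
Move 6: W@(3,0) -> caps B=0 W=0
Move 7: B@(3,1) -> caps B=1 W=0
Move 8: W@(1,2) -> caps B=1 W=0
Move 9: B@(0,1) -> caps B=1 W=0
Move 10: W@(0,0) -> caps B=1 W=0
Move 11: B@(0,3) -> caps B=1 W=0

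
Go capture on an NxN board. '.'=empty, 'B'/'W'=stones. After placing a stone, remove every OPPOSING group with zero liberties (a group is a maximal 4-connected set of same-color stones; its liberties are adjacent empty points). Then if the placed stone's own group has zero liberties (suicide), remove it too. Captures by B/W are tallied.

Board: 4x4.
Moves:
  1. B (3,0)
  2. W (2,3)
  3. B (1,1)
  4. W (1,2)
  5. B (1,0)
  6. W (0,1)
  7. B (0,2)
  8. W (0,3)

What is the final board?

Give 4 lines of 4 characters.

Move 1: B@(3,0) -> caps B=0 W=0
Move 2: W@(2,3) -> caps B=0 W=0
Move 3: B@(1,1) -> caps B=0 W=0
Move 4: W@(1,2) -> caps B=0 W=0
Move 5: B@(1,0) -> caps B=0 W=0
Move 6: W@(0,1) -> caps B=0 W=0
Move 7: B@(0,2) -> caps B=0 W=0
Move 8: W@(0,3) -> caps B=0 W=1

Answer: .W.W
BBW.
...W
B...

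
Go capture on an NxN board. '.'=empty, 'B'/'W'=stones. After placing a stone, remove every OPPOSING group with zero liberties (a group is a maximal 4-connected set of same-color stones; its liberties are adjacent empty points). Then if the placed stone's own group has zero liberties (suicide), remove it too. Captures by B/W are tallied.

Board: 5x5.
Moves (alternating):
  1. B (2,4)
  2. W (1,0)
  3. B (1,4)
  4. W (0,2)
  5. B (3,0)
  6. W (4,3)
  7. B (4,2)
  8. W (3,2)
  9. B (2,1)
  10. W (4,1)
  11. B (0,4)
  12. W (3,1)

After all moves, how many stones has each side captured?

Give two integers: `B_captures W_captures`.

Answer: 0 1

Derivation:
Move 1: B@(2,4) -> caps B=0 W=0
Move 2: W@(1,0) -> caps B=0 W=0
Move 3: B@(1,4) -> caps B=0 W=0
Move 4: W@(0,2) -> caps B=0 W=0
Move 5: B@(3,0) -> caps B=0 W=0
Move 6: W@(4,3) -> caps B=0 W=0
Move 7: B@(4,2) -> caps B=0 W=0
Move 8: W@(3,2) -> caps B=0 W=0
Move 9: B@(2,1) -> caps B=0 W=0
Move 10: W@(4,1) -> caps B=0 W=1
Move 11: B@(0,4) -> caps B=0 W=1
Move 12: W@(3,1) -> caps B=0 W=1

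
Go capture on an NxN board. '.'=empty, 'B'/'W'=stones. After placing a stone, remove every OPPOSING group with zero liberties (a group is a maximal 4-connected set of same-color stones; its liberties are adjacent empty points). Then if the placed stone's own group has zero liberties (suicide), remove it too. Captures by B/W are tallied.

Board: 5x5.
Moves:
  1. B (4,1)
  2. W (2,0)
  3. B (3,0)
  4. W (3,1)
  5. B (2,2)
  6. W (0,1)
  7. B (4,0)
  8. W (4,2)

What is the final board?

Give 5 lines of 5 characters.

Answer: .W...
.....
W.B..
.W...
..W..

Derivation:
Move 1: B@(4,1) -> caps B=0 W=0
Move 2: W@(2,0) -> caps B=0 W=0
Move 3: B@(3,0) -> caps B=0 W=0
Move 4: W@(3,1) -> caps B=0 W=0
Move 5: B@(2,2) -> caps B=0 W=0
Move 6: W@(0,1) -> caps B=0 W=0
Move 7: B@(4,0) -> caps B=0 W=0
Move 8: W@(4,2) -> caps B=0 W=3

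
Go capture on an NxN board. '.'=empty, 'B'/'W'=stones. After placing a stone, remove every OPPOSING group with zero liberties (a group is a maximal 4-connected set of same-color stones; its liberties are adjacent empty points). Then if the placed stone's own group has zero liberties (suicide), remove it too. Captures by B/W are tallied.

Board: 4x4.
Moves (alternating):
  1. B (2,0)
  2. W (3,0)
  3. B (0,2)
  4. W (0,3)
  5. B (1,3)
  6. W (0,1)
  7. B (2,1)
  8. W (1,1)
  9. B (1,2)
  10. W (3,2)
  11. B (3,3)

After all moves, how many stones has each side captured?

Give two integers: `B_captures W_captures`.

Move 1: B@(2,0) -> caps B=0 W=0
Move 2: W@(3,0) -> caps B=0 W=0
Move 3: B@(0,2) -> caps B=0 W=0
Move 4: W@(0,3) -> caps B=0 W=0
Move 5: B@(1,3) -> caps B=1 W=0
Move 6: W@(0,1) -> caps B=1 W=0
Move 7: B@(2,1) -> caps B=1 W=0
Move 8: W@(1,1) -> caps B=1 W=0
Move 9: B@(1,2) -> caps B=1 W=0
Move 10: W@(3,2) -> caps B=1 W=0
Move 11: B@(3,3) -> caps B=1 W=0

Answer: 1 0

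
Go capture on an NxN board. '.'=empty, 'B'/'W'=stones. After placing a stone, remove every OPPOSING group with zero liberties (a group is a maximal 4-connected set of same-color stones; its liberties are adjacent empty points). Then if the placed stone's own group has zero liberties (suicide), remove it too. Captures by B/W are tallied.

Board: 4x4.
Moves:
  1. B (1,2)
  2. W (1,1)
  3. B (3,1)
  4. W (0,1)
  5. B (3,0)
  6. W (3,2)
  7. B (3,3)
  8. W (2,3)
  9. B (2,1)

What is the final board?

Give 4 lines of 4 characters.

Move 1: B@(1,2) -> caps B=0 W=0
Move 2: W@(1,1) -> caps B=0 W=0
Move 3: B@(3,1) -> caps B=0 W=0
Move 4: W@(0,1) -> caps B=0 W=0
Move 5: B@(3,0) -> caps B=0 W=0
Move 6: W@(3,2) -> caps B=0 W=0
Move 7: B@(3,3) -> caps B=0 W=0
Move 8: W@(2,3) -> caps B=0 W=1
Move 9: B@(2,1) -> caps B=0 W=1

Answer: .W..
.WB.
.B.W
BBW.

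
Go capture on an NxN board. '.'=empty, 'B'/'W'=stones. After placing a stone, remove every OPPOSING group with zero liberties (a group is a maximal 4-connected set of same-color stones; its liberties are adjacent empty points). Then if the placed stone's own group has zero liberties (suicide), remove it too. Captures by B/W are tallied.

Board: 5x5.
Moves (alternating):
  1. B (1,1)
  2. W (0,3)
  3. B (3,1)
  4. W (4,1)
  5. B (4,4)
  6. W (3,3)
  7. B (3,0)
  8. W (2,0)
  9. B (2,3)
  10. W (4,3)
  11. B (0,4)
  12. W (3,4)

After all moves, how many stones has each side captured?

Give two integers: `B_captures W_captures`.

Answer: 0 1

Derivation:
Move 1: B@(1,1) -> caps B=0 W=0
Move 2: W@(0,3) -> caps B=0 W=0
Move 3: B@(3,1) -> caps B=0 W=0
Move 4: W@(4,1) -> caps B=0 W=0
Move 5: B@(4,4) -> caps B=0 W=0
Move 6: W@(3,3) -> caps B=0 W=0
Move 7: B@(3,0) -> caps B=0 W=0
Move 8: W@(2,0) -> caps B=0 W=0
Move 9: B@(2,3) -> caps B=0 W=0
Move 10: W@(4,3) -> caps B=0 W=0
Move 11: B@(0,4) -> caps B=0 W=0
Move 12: W@(3,4) -> caps B=0 W=1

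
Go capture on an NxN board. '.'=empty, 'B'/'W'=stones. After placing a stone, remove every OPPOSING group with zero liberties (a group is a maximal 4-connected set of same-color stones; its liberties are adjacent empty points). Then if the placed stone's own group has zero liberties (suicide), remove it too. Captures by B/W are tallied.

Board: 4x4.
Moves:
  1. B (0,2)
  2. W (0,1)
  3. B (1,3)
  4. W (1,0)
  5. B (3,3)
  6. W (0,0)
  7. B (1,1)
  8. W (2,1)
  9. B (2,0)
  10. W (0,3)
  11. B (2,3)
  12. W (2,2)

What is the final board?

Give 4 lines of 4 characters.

Answer: ..B.
.B.B
BWWB
...B

Derivation:
Move 1: B@(0,2) -> caps B=0 W=0
Move 2: W@(0,1) -> caps B=0 W=0
Move 3: B@(1,3) -> caps B=0 W=0
Move 4: W@(1,0) -> caps B=0 W=0
Move 5: B@(3,3) -> caps B=0 W=0
Move 6: W@(0,0) -> caps B=0 W=0
Move 7: B@(1,1) -> caps B=0 W=0
Move 8: W@(2,1) -> caps B=0 W=0
Move 9: B@(2,0) -> caps B=3 W=0
Move 10: W@(0,3) -> caps B=3 W=0
Move 11: B@(2,3) -> caps B=3 W=0
Move 12: W@(2,2) -> caps B=3 W=0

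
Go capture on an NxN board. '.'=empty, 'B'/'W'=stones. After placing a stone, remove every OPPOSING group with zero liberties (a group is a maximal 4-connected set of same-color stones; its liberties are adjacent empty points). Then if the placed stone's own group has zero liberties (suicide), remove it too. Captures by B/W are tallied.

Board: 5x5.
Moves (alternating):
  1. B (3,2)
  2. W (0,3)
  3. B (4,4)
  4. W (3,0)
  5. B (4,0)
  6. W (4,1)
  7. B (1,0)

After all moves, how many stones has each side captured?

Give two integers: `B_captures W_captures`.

Answer: 0 1

Derivation:
Move 1: B@(3,2) -> caps B=0 W=0
Move 2: W@(0,3) -> caps B=0 W=0
Move 3: B@(4,4) -> caps B=0 W=0
Move 4: W@(3,0) -> caps B=0 W=0
Move 5: B@(4,0) -> caps B=0 W=0
Move 6: W@(4,1) -> caps B=0 W=1
Move 7: B@(1,0) -> caps B=0 W=1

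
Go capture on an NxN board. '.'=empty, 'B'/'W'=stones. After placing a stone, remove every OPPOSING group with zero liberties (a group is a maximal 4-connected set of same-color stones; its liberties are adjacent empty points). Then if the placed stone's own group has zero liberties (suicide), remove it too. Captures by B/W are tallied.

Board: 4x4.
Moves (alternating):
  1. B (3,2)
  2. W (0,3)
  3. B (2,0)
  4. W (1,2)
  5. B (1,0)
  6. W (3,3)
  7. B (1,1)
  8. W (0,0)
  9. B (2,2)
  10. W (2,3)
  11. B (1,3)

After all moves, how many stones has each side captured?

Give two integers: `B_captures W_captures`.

Answer: 2 0

Derivation:
Move 1: B@(3,2) -> caps B=0 W=0
Move 2: W@(0,3) -> caps B=0 W=0
Move 3: B@(2,0) -> caps B=0 W=0
Move 4: W@(1,2) -> caps B=0 W=0
Move 5: B@(1,0) -> caps B=0 W=0
Move 6: W@(3,3) -> caps B=0 W=0
Move 7: B@(1,1) -> caps B=0 W=0
Move 8: W@(0,0) -> caps B=0 W=0
Move 9: B@(2,2) -> caps B=0 W=0
Move 10: W@(2,3) -> caps B=0 W=0
Move 11: B@(1,3) -> caps B=2 W=0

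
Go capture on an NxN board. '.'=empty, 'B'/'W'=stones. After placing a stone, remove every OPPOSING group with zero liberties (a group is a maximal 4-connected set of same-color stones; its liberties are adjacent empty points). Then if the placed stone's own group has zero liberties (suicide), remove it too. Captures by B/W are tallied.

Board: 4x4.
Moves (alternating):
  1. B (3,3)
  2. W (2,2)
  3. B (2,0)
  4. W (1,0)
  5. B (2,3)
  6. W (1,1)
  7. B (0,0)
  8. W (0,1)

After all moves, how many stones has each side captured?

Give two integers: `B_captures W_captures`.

Answer: 0 1

Derivation:
Move 1: B@(3,3) -> caps B=0 W=0
Move 2: W@(2,2) -> caps B=0 W=0
Move 3: B@(2,0) -> caps B=0 W=0
Move 4: W@(1,0) -> caps B=0 W=0
Move 5: B@(2,3) -> caps B=0 W=0
Move 6: W@(1,1) -> caps B=0 W=0
Move 7: B@(0,0) -> caps B=0 W=0
Move 8: W@(0,1) -> caps B=0 W=1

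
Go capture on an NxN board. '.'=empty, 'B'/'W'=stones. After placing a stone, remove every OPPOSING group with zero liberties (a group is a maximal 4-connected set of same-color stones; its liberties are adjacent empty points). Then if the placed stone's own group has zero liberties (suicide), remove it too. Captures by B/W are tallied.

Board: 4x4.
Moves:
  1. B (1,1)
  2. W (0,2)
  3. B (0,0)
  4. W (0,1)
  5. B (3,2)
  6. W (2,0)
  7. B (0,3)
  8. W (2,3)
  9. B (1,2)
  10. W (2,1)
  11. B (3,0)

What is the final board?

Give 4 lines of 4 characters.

Move 1: B@(1,1) -> caps B=0 W=0
Move 2: W@(0,2) -> caps B=0 W=0
Move 3: B@(0,0) -> caps B=0 W=0
Move 4: W@(0,1) -> caps B=0 W=0
Move 5: B@(3,2) -> caps B=0 W=0
Move 6: W@(2,0) -> caps B=0 W=0
Move 7: B@(0,3) -> caps B=0 W=0
Move 8: W@(2,3) -> caps B=0 W=0
Move 9: B@(1,2) -> caps B=2 W=0
Move 10: W@(2,1) -> caps B=2 W=0
Move 11: B@(3,0) -> caps B=2 W=0

Answer: B..B
.BB.
WW.W
B.B.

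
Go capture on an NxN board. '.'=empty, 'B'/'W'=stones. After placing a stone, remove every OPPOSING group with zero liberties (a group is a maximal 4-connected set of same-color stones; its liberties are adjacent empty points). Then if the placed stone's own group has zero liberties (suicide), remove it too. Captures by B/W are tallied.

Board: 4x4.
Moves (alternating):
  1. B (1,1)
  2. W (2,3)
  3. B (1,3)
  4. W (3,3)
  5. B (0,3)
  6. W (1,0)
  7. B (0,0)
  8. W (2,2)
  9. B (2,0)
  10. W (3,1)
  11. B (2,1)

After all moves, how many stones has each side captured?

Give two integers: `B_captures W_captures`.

Answer: 1 0

Derivation:
Move 1: B@(1,1) -> caps B=0 W=0
Move 2: W@(2,3) -> caps B=0 W=0
Move 3: B@(1,3) -> caps B=0 W=0
Move 4: W@(3,3) -> caps B=0 W=0
Move 5: B@(0,3) -> caps B=0 W=0
Move 6: W@(1,0) -> caps B=0 W=0
Move 7: B@(0,0) -> caps B=0 W=0
Move 8: W@(2,2) -> caps B=0 W=0
Move 9: B@(2,0) -> caps B=1 W=0
Move 10: W@(3,1) -> caps B=1 W=0
Move 11: B@(2,1) -> caps B=1 W=0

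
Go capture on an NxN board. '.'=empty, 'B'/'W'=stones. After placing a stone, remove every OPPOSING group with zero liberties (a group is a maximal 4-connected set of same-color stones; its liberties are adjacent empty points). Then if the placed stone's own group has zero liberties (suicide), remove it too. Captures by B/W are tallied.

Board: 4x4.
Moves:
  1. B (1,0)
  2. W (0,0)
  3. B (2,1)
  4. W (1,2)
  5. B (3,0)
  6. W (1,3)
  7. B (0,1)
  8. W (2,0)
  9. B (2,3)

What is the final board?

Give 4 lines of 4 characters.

Answer: .B..
B.WW
.B.B
B...

Derivation:
Move 1: B@(1,0) -> caps B=0 W=0
Move 2: W@(0,0) -> caps B=0 W=0
Move 3: B@(2,1) -> caps B=0 W=0
Move 4: W@(1,2) -> caps B=0 W=0
Move 5: B@(3,0) -> caps B=0 W=0
Move 6: W@(1,3) -> caps B=0 W=0
Move 7: B@(0,1) -> caps B=1 W=0
Move 8: W@(2,0) -> caps B=1 W=0
Move 9: B@(2,3) -> caps B=1 W=0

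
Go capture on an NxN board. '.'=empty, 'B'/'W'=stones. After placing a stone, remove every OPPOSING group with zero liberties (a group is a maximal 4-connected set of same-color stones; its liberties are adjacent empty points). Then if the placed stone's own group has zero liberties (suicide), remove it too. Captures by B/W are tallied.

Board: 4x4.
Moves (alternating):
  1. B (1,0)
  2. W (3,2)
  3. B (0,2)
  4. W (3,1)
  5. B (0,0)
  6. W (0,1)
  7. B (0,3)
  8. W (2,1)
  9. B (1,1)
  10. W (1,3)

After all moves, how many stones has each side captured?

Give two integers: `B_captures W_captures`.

Answer: 1 0

Derivation:
Move 1: B@(1,0) -> caps B=0 W=0
Move 2: W@(3,2) -> caps B=0 W=0
Move 3: B@(0,2) -> caps B=0 W=0
Move 4: W@(3,1) -> caps B=0 W=0
Move 5: B@(0,0) -> caps B=0 W=0
Move 6: W@(0,1) -> caps B=0 W=0
Move 7: B@(0,3) -> caps B=0 W=0
Move 8: W@(2,1) -> caps B=0 W=0
Move 9: B@(1,1) -> caps B=1 W=0
Move 10: W@(1,3) -> caps B=1 W=0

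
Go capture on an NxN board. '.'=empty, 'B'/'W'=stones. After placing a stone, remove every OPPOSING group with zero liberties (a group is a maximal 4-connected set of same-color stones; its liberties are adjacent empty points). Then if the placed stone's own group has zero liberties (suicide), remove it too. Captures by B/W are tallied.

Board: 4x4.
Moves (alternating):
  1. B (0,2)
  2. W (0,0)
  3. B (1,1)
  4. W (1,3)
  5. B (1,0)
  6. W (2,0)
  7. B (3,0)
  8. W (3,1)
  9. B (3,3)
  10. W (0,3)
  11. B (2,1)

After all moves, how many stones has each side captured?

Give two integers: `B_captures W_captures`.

Move 1: B@(0,2) -> caps B=0 W=0
Move 2: W@(0,0) -> caps B=0 W=0
Move 3: B@(1,1) -> caps B=0 W=0
Move 4: W@(1,3) -> caps B=0 W=0
Move 5: B@(1,0) -> caps B=0 W=0
Move 6: W@(2,0) -> caps B=0 W=0
Move 7: B@(3,0) -> caps B=0 W=0
Move 8: W@(3,1) -> caps B=0 W=1
Move 9: B@(3,3) -> caps B=0 W=1
Move 10: W@(0,3) -> caps B=0 W=1
Move 11: B@(2,1) -> caps B=0 W=1

Answer: 0 1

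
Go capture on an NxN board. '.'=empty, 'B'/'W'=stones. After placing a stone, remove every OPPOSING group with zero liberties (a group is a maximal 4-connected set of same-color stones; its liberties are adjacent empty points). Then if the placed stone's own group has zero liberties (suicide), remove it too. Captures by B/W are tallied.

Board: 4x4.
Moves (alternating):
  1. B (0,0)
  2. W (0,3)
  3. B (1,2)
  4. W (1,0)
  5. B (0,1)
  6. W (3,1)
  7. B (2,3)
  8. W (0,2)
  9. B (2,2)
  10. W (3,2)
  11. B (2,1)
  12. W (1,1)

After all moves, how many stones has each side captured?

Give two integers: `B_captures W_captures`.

Answer: 0 2

Derivation:
Move 1: B@(0,0) -> caps B=0 W=0
Move 2: W@(0,3) -> caps B=0 W=0
Move 3: B@(1,2) -> caps B=0 W=0
Move 4: W@(1,0) -> caps B=0 W=0
Move 5: B@(0,1) -> caps B=0 W=0
Move 6: W@(3,1) -> caps B=0 W=0
Move 7: B@(2,3) -> caps B=0 W=0
Move 8: W@(0,2) -> caps B=0 W=0
Move 9: B@(2,2) -> caps B=0 W=0
Move 10: W@(3,2) -> caps B=0 W=0
Move 11: B@(2,1) -> caps B=0 W=0
Move 12: W@(1,1) -> caps B=0 W=2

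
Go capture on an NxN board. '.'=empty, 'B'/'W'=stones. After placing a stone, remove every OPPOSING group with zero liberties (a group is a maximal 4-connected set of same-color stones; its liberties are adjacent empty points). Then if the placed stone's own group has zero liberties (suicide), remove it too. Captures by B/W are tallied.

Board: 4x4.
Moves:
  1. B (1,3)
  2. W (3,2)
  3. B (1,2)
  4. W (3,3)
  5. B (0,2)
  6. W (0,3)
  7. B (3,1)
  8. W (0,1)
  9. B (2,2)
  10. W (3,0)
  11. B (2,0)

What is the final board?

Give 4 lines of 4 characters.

Answer: .WB.
..BB
B.B.
.BWW

Derivation:
Move 1: B@(1,3) -> caps B=0 W=0
Move 2: W@(3,2) -> caps B=0 W=0
Move 3: B@(1,2) -> caps B=0 W=0
Move 4: W@(3,3) -> caps B=0 W=0
Move 5: B@(0,2) -> caps B=0 W=0
Move 6: W@(0,3) -> caps B=0 W=0
Move 7: B@(3,1) -> caps B=0 W=0
Move 8: W@(0,1) -> caps B=0 W=0
Move 9: B@(2,2) -> caps B=0 W=0
Move 10: W@(3,0) -> caps B=0 W=0
Move 11: B@(2,0) -> caps B=1 W=0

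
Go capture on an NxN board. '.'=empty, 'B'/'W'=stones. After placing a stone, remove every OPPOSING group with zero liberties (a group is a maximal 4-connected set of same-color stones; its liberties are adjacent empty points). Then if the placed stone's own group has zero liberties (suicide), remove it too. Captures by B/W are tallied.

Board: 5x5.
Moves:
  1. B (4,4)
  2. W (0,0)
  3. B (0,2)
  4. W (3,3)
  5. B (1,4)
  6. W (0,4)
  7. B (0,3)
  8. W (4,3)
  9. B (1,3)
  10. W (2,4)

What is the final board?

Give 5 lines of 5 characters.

Answer: W.BB.
...BB
....W
...W.
...WB

Derivation:
Move 1: B@(4,4) -> caps B=0 W=0
Move 2: W@(0,0) -> caps B=0 W=0
Move 3: B@(0,2) -> caps B=0 W=0
Move 4: W@(3,3) -> caps B=0 W=0
Move 5: B@(1,4) -> caps B=0 W=0
Move 6: W@(0,4) -> caps B=0 W=0
Move 7: B@(0,3) -> caps B=1 W=0
Move 8: W@(4,3) -> caps B=1 W=0
Move 9: B@(1,3) -> caps B=1 W=0
Move 10: W@(2,4) -> caps B=1 W=0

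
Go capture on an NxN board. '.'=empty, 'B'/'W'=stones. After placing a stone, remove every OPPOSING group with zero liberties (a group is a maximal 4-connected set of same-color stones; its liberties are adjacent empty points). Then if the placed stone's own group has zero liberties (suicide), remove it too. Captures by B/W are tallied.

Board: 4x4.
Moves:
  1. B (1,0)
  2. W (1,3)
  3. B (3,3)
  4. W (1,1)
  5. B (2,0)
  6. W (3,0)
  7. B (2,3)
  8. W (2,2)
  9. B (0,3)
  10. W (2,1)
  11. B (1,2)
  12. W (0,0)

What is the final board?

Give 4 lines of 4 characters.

Move 1: B@(1,0) -> caps B=0 W=0
Move 2: W@(1,3) -> caps B=0 W=0
Move 3: B@(3,3) -> caps B=0 W=0
Move 4: W@(1,1) -> caps B=0 W=0
Move 5: B@(2,0) -> caps B=0 W=0
Move 6: W@(3,0) -> caps B=0 W=0
Move 7: B@(2,3) -> caps B=0 W=0
Move 8: W@(2,2) -> caps B=0 W=0
Move 9: B@(0,3) -> caps B=0 W=0
Move 10: W@(2,1) -> caps B=0 W=0
Move 11: B@(1,2) -> caps B=1 W=0
Move 12: W@(0,0) -> caps B=1 W=2

Answer: W..B
.WB.
.WWB
W..B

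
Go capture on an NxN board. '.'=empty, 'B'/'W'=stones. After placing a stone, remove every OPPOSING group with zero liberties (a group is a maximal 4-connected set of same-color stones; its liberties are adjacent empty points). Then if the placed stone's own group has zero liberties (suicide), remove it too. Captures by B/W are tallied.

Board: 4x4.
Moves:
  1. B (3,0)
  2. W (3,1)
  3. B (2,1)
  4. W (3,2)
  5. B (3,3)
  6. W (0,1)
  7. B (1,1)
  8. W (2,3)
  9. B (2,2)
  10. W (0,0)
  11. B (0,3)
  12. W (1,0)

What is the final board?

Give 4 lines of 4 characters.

Answer: WW.B
WB..
.BBW
BWW.

Derivation:
Move 1: B@(3,0) -> caps B=0 W=0
Move 2: W@(3,1) -> caps B=0 W=0
Move 3: B@(2,1) -> caps B=0 W=0
Move 4: W@(3,2) -> caps B=0 W=0
Move 5: B@(3,3) -> caps B=0 W=0
Move 6: W@(0,1) -> caps B=0 W=0
Move 7: B@(1,1) -> caps B=0 W=0
Move 8: W@(2,3) -> caps B=0 W=1
Move 9: B@(2,2) -> caps B=0 W=1
Move 10: W@(0,0) -> caps B=0 W=1
Move 11: B@(0,3) -> caps B=0 W=1
Move 12: W@(1,0) -> caps B=0 W=1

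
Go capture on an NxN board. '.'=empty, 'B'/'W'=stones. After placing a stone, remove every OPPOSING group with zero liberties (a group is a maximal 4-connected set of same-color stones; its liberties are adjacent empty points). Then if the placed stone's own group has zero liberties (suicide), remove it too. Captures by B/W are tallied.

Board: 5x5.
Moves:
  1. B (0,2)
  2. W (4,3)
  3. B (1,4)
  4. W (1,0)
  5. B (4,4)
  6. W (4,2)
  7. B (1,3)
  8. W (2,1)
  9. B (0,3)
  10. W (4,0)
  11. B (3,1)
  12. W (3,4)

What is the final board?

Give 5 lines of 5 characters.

Move 1: B@(0,2) -> caps B=0 W=0
Move 2: W@(4,3) -> caps B=0 W=0
Move 3: B@(1,4) -> caps B=0 W=0
Move 4: W@(1,0) -> caps B=0 W=0
Move 5: B@(4,4) -> caps B=0 W=0
Move 6: W@(4,2) -> caps B=0 W=0
Move 7: B@(1,3) -> caps B=0 W=0
Move 8: W@(2,1) -> caps B=0 W=0
Move 9: B@(0,3) -> caps B=0 W=0
Move 10: W@(4,0) -> caps B=0 W=0
Move 11: B@(3,1) -> caps B=0 W=0
Move 12: W@(3,4) -> caps B=0 W=1

Answer: ..BB.
W..BB
.W...
.B..W
W.WW.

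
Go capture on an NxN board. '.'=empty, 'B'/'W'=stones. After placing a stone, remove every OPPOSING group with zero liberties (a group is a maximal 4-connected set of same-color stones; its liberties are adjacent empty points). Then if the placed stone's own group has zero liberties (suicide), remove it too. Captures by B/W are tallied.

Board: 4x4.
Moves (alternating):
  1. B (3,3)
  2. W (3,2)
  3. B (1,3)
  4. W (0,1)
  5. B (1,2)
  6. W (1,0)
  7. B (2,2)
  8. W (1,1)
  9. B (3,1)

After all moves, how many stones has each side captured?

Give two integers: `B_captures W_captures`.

Move 1: B@(3,3) -> caps B=0 W=0
Move 2: W@(3,2) -> caps B=0 W=0
Move 3: B@(1,3) -> caps B=0 W=0
Move 4: W@(0,1) -> caps B=0 W=0
Move 5: B@(1,2) -> caps B=0 W=0
Move 6: W@(1,0) -> caps B=0 W=0
Move 7: B@(2,2) -> caps B=0 W=0
Move 8: W@(1,1) -> caps B=0 W=0
Move 9: B@(3,1) -> caps B=1 W=0

Answer: 1 0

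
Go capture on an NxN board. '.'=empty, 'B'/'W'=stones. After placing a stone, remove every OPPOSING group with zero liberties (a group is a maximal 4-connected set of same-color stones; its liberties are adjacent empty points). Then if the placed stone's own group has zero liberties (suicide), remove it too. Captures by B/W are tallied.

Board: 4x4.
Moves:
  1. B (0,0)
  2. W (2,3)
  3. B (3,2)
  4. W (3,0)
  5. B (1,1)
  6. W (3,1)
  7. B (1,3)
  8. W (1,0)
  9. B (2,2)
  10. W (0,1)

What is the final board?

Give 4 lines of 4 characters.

Move 1: B@(0,0) -> caps B=0 W=0
Move 2: W@(2,3) -> caps B=0 W=0
Move 3: B@(3,2) -> caps B=0 W=0
Move 4: W@(3,0) -> caps B=0 W=0
Move 5: B@(1,1) -> caps B=0 W=0
Move 6: W@(3,1) -> caps B=0 W=0
Move 7: B@(1,3) -> caps B=0 W=0
Move 8: W@(1,0) -> caps B=0 W=0
Move 9: B@(2,2) -> caps B=0 W=0
Move 10: W@(0,1) -> caps B=0 W=1

Answer: .W..
WB.B
..BW
WWB.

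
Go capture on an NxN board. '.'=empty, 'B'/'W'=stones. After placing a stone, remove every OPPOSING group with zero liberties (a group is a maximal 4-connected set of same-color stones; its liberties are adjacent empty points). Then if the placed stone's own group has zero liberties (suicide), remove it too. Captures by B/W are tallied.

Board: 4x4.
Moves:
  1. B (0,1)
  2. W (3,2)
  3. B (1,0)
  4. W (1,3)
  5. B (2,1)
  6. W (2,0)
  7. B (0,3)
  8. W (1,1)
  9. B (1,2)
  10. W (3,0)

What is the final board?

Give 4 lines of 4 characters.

Answer: .B.B
B.BW
WB..
W.W.

Derivation:
Move 1: B@(0,1) -> caps B=0 W=0
Move 2: W@(3,2) -> caps B=0 W=0
Move 3: B@(1,0) -> caps B=0 W=0
Move 4: W@(1,3) -> caps B=0 W=0
Move 5: B@(2,1) -> caps B=0 W=0
Move 6: W@(2,0) -> caps B=0 W=0
Move 7: B@(0,3) -> caps B=0 W=0
Move 8: W@(1,1) -> caps B=0 W=0
Move 9: B@(1,2) -> caps B=1 W=0
Move 10: W@(3,0) -> caps B=1 W=0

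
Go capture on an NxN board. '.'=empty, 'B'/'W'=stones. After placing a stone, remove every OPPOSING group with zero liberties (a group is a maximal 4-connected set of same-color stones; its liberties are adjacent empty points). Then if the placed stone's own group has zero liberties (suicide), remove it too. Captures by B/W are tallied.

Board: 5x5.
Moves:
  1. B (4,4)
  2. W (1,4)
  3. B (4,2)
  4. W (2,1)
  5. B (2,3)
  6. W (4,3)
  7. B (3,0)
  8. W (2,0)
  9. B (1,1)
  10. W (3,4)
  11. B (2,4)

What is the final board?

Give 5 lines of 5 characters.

Answer: .....
.B..W
WW.BB
B...W
..BW.

Derivation:
Move 1: B@(4,4) -> caps B=0 W=0
Move 2: W@(1,4) -> caps B=0 W=0
Move 3: B@(4,2) -> caps B=0 W=0
Move 4: W@(2,1) -> caps B=0 W=0
Move 5: B@(2,3) -> caps B=0 W=0
Move 6: W@(4,3) -> caps B=0 W=0
Move 7: B@(3,0) -> caps B=0 W=0
Move 8: W@(2,0) -> caps B=0 W=0
Move 9: B@(1,1) -> caps B=0 W=0
Move 10: W@(3,4) -> caps B=0 W=1
Move 11: B@(2,4) -> caps B=0 W=1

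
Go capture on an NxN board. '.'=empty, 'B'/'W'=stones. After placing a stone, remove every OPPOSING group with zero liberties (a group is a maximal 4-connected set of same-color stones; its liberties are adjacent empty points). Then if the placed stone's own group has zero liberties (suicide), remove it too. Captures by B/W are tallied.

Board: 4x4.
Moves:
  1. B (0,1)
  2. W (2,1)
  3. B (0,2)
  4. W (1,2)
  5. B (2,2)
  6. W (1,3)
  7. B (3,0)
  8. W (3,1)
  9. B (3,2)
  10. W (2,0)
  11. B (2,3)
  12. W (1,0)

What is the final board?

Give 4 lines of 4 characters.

Move 1: B@(0,1) -> caps B=0 W=0
Move 2: W@(2,1) -> caps B=0 W=0
Move 3: B@(0,2) -> caps B=0 W=0
Move 4: W@(1,2) -> caps B=0 W=0
Move 5: B@(2,2) -> caps B=0 W=0
Move 6: W@(1,3) -> caps B=0 W=0
Move 7: B@(3,0) -> caps B=0 W=0
Move 8: W@(3,1) -> caps B=0 W=0
Move 9: B@(3,2) -> caps B=0 W=0
Move 10: W@(2,0) -> caps B=0 W=1
Move 11: B@(2,3) -> caps B=0 W=1
Move 12: W@(1,0) -> caps B=0 W=1

Answer: .BB.
W.WW
WWBB
.WB.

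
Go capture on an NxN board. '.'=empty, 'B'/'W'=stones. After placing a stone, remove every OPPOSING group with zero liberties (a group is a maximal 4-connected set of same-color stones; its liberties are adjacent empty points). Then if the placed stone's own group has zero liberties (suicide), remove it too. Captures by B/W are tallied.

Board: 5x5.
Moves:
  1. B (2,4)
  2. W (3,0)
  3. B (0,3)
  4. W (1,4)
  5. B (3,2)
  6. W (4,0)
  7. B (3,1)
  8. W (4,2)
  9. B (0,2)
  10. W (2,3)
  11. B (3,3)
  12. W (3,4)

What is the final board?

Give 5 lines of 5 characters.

Move 1: B@(2,4) -> caps B=0 W=0
Move 2: W@(3,0) -> caps B=0 W=0
Move 3: B@(0,3) -> caps B=0 W=0
Move 4: W@(1,4) -> caps B=0 W=0
Move 5: B@(3,2) -> caps B=0 W=0
Move 6: W@(4,0) -> caps B=0 W=0
Move 7: B@(3,1) -> caps B=0 W=0
Move 8: W@(4,2) -> caps B=0 W=0
Move 9: B@(0,2) -> caps B=0 W=0
Move 10: W@(2,3) -> caps B=0 W=0
Move 11: B@(3,3) -> caps B=0 W=0
Move 12: W@(3,4) -> caps B=0 W=1

Answer: ..BB.
....W
...W.
WBBBW
W.W..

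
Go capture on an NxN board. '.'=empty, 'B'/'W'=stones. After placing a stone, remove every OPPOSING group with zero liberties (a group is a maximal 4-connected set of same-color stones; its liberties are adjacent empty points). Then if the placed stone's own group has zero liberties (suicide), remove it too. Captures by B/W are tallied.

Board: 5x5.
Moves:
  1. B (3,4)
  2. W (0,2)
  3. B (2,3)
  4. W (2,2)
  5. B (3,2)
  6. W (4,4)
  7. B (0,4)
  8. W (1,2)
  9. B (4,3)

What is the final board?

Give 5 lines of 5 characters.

Move 1: B@(3,4) -> caps B=0 W=0
Move 2: W@(0,2) -> caps B=0 W=0
Move 3: B@(2,3) -> caps B=0 W=0
Move 4: W@(2,2) -> caps B=0 W=0
Move 5: B@(3,2) -> caps B=0 W=0
Move 6: W@(4,4) -> caps B=0 W=0
Move 7: B@(0,4) -> caps B=0 W=0
Move 8: W@(1,2) -> caps B=0 W=0
Move 9: B@(4,3) -> caps B=1 W=0

Answer: ..W.B
..W..
..WB.
..B.B
...B.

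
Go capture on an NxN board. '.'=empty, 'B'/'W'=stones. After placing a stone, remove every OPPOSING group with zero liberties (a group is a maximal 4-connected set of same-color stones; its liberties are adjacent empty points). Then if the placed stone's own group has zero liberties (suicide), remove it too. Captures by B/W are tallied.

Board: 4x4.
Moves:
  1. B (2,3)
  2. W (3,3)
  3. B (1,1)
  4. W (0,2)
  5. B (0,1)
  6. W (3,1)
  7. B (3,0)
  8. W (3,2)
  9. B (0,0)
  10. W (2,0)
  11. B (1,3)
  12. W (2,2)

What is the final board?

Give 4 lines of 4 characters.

Move 1: B@(2,3) -> caps B=0 W=0
Move 2: W@(3,3) -> caps B=0 W=0
Move 3: B@(1,1) -> caps B=0 W=0
Move 4: W@(0,2) -> caps B=0 W=0
Move 5: B@(0,1) -> caps B=0 W=0
Move 6: W@(3,1) -> caps B=0 W=0
Move 7: B@(3,0) -> caps B=0 W=0
Move 8: W@(3,2) -> caps B=0 W=0
Move 9: B@(0,0) -> caps B=0 W=0
Move 10: W@(2,0) -> caps B=0 W=1
Move 11: B@(1,3) -> caps B=0 W=1
Move 12: W@(2,2) -> caps B=0 W=1

Answer: BBW.
.B.B
W.WB
.WWW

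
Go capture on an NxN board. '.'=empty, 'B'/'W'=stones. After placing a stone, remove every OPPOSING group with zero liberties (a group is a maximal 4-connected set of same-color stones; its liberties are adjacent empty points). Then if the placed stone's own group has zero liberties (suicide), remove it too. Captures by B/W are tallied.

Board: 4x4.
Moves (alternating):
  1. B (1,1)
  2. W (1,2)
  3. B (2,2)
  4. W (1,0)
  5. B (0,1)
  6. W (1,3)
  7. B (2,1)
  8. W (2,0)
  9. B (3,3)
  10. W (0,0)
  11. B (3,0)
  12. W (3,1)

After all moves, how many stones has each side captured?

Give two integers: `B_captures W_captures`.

Move 1: B@(1,1) -> caps B=0 W=0
Move 2: W@(1,2) -> caps B=0 W=0
Move 3: B@(2,2) -> caps B=0 W=0
Move 4: W@(1,0) -> caps B=0 W=0
Move 5: B@(0,1) -> caps B=0 W=0
Move 6: W@(1,3) -> caps B=0 W=0
Move 7: B@(2,1) -> caps B=0 W=0
Move 8: W@(2,0) -> caps B=0 W=0
Move 9: B@(3,3) -> caps B=0 W=0
Move 10: W@(0,0) -> caps B=0 W=0
Move 11: B@(3,0) -> caps B=3 W=0
Move 12: W@(3,1) -> caps B=3 W=0

Answer: 3 0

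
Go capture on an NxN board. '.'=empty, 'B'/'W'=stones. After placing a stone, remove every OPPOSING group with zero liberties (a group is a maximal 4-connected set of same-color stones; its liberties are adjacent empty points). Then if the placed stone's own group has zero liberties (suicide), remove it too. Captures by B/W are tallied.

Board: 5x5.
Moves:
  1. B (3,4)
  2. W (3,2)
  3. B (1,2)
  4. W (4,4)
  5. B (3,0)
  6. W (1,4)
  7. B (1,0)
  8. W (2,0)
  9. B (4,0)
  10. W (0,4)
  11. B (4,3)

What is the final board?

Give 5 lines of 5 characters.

Move 1: B@(3,4) -> caps B=0 W=0
Move 2: W@(3,2) -> caps B=0 W=0
Move 3: B@(1,2) -> caps B=0 W=0
Move 4: W@(4,4) -> caps B=0 W=0
Move 5: B@(3,0) -> caps B=0 W=0
Move 6: W@(1,4) -> caps B=0 W=0
Move 7: B@(1,0) -> caps B=0 W=0
Move 8: W@(2,0) -> caps B=0 W=0
Move 9: B@(4,0) -> caps B=0 W=0
Move 10: W@(0,4) -> caps B=0 W=0
Move 11: B@(4,3) -> caps B=1 W=0

Answer: ....W
B.B.W
W....
B.W.B
B..B.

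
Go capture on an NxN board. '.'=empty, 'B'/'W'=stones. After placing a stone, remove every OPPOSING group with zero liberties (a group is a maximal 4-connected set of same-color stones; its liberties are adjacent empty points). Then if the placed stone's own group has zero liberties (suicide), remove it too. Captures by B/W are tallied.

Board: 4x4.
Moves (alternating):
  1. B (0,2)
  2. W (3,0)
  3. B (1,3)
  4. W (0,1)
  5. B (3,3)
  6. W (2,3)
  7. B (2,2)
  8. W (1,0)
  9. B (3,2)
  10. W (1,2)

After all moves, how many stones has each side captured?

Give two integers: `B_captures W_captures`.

Move 1: B@(0,2) -> caps B=0 W=0
Move 2: W@(3,0) -> caps B=0 W=0
Move 3: B@(1,3) -> caps B=0 W=0
Move 4: W@(0,1) -> caps B=0 W=0
Move 5: B@(3,3) -> caps B=0 W=0
Move 6: W@(2,3) -> caps B=0 W=0
Move 7: B@(2,2) -> caps B=1 W=0
Move 8: W@(1,0) -> caps B=1 W=0
Move 9: B@(3,2) -> caps B=1 W=0
Move 10: W@(1,2) -> caps B=1 W=0

Answer: 1 0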